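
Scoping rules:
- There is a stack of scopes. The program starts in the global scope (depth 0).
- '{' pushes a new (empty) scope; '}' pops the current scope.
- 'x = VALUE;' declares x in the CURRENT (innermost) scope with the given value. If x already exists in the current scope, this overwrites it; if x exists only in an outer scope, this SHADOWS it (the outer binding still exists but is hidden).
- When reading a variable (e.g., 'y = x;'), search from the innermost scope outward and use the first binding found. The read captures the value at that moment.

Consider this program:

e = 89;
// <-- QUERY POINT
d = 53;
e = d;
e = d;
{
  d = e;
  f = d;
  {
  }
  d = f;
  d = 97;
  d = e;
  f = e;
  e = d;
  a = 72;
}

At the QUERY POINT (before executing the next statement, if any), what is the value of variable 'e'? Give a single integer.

Step 1: declare e=89 at depth 0
Visible at query point: e=89

Answer: 89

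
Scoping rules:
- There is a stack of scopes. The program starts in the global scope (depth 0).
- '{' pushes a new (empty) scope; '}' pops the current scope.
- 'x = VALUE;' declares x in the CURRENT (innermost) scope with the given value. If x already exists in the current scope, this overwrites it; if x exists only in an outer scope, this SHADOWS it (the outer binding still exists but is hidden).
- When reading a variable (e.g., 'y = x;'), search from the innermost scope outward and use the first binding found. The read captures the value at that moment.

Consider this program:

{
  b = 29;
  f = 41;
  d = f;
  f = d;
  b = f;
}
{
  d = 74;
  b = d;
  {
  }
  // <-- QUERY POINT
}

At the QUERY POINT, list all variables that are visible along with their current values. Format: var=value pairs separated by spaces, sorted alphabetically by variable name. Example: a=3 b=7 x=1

Step 1: enter scope (depth=1)
Step 2: declare b=29 at depth 1
Step 3: declare f=41 at depth 1
Step 4: declare d=(read f)=41 at depth 1
Step 5: declare f=(read d)=41 at depth 1
Step 6: declare b=(read f)=41 at depth 1
Step 7: exit scope (depth=0)
Step 8: enter scope (depth=1)
Step 9: declare d=74 at depth 1
Step 10: declare b=(read d)=74 at depth 1
Step 11: enter scope (depth=2)
Step 12: exit scope (depth=1)
Visible at query point: b=74 d=74

Answer: b=74 d=74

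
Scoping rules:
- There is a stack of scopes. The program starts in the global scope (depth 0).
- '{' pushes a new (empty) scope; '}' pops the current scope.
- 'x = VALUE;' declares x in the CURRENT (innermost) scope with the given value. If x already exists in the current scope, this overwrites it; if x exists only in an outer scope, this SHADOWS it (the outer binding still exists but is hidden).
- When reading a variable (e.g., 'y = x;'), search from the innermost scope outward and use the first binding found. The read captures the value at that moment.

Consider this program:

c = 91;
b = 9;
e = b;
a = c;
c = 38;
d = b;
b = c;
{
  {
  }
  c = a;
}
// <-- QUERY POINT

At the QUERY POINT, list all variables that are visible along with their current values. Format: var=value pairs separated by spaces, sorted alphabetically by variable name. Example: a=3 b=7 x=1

Step 1: declare c=91 at depth 0
Step 2: declare b=9 at depth 0
Step 3: declare e=(read b)=9 at depth 0
Step 4: declare a=(read c)=91 at depth 0
Step 5: declare c=38 at depth 0
Step 6: declare d=(read b)=9 at depth 0
Step 7: declare b=(read c)=38 at depth 0
Step 8: enter scope (depth=1)
Step 9: enter scope (depth=2)
Step 10: exit scope (depth=1)
Step 11: declare c=(read a)=91 at depth 1
Step 12: exit scope (depth=0)
Visible at query point: a=91 b=38 c=38 d=9 e=9

Answer: a=91 b=38 c=38 d=9 e=9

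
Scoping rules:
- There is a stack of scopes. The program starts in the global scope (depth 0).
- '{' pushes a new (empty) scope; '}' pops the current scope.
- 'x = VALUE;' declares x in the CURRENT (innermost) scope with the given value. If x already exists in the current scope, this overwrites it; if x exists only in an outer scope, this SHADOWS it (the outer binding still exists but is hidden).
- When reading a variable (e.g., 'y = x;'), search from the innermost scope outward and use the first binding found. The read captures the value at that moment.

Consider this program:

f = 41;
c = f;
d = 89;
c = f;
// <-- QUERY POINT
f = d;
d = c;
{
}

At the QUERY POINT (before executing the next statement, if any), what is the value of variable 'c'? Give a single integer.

Step 1: declare f=41 at depth 0
Step 2: declare c=(read f)=41 at depth 0
Step 3: declare d=89 at depth 0
Step 4: declare c=(read f)=41 at depth 0
Visible at query point: c=41 d=89 f=41

Answer: 41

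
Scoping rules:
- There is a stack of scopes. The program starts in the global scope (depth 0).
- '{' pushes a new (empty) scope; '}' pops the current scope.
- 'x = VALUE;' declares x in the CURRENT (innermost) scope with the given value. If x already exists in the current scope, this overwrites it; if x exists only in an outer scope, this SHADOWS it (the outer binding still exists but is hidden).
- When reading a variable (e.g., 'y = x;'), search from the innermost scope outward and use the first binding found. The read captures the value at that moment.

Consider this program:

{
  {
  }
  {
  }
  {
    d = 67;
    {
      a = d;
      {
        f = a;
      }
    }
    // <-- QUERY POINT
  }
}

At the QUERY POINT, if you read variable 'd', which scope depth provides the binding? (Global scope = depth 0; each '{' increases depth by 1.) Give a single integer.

Answer: 2

Derivation:
Step 1: enter scope (depth=1)
Step 2: enter scope (depth=2)
Step 3: exit scope (depth=1)
Step 4: enter scope (depth=2)
Step 5: exit scope (depth=1)
Step 6: enter scope (depth=2)
Step 7: declare d=67 at depth 2
Step 8: enter scope (depth=3)
Step 9: declare a=(read d)=67 at depth 3
Step 10: enter scope (depth=4)
Step 11: declare f=(read a)=67 at depth 4
Step 12: exit scope (depth=3)
Step 13: exit scope (depth=2)
Visible at query point: d=67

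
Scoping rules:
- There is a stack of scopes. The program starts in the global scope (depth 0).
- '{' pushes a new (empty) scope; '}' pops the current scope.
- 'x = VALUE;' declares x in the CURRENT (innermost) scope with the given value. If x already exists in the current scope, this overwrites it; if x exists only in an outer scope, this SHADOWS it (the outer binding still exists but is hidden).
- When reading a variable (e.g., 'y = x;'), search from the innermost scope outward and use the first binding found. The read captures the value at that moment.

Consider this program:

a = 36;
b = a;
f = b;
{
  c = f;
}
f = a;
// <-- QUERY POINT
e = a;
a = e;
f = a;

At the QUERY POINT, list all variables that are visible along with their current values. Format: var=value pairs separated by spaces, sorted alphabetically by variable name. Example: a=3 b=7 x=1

Step 1: declare a=36 at depth 0
Step 2: declare b=(read a)=36 at depth 0
Step 3: declare f=(read b)=36 at depth 0
Step 4: enter scope (depth=1)
Step 5: declare c=(read f)=36 at depth 1
Step 6: exit scope (depth=0)
Step 7: declare f=(read a)=36 at depth 0
Visible at query point: a=36 b=36 f=36

Answer: a=36 b=36 f=36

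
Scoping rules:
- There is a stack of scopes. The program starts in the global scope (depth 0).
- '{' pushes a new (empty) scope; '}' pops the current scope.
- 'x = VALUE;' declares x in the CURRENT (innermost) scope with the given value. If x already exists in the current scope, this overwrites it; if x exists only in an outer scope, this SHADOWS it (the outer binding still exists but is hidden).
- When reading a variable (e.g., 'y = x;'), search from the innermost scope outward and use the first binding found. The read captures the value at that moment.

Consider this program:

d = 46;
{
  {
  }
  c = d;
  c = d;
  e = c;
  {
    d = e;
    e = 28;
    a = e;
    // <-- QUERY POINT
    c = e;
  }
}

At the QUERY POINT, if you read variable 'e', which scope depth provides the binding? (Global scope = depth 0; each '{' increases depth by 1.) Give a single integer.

Answer: 2

Derivation:
Step 1: declare d=46 at depth 0
Step 2: enter scope (depth=1)
Step 3: enter scope (depth=2)
Step 4: exit scope (depth=1)
Step 5: declare c=(read d)=46 at depth 1
Step 6: declare c=(read d)=46 at depth 1
Step 7: declare e=(read c)=46 at depth 1
Step 8: enter scope (depth=2)
Step 9: declare d=(read e)=46 at depth 2
Step 10: declare e=28 at depth 2
Step 11: declare a=(read e)=28 at depth 2
Visible at query point: a=28 c=46 d=46 e=28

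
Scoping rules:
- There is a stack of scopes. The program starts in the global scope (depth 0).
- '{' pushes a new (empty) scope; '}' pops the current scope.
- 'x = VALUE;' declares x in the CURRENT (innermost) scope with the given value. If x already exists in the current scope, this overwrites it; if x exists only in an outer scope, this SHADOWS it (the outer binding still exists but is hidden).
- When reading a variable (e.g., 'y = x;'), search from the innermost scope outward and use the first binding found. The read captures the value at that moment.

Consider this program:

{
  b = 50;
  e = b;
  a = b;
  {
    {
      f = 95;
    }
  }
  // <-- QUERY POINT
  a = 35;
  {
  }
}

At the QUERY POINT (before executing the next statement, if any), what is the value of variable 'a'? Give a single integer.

Step 1: enter scope (depth=1)
Step 2: declare b=50 at depth 1
Step 3: declare e=(read b)=50 at depth 1
Step 4: declare a=(read b)=50 at depth 1
Step 5: enter scope (depth=2)
Step 6: enter scope (depth=3)
Step 7: declare f=95 at depth 3
Step 8: exit scope (depth=2)
Step 9: exit scope (depth=1)
Visible at query point: a=50 b=50 e=50

Answer: 50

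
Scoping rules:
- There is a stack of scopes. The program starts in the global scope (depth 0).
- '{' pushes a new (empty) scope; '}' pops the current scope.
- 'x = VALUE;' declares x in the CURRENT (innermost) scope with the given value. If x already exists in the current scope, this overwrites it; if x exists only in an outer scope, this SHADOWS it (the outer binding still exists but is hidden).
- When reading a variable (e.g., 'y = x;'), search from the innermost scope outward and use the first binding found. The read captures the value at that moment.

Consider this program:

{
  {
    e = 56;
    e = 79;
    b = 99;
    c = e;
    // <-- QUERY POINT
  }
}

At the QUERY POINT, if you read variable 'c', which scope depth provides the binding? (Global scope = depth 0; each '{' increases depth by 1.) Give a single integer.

Answer: 2

Derivation:
Step 1: enter scope (depth=1)
Step 2: enter scope (depth=2)
Step 3: declare e=56 at depth 2
Step 4: declare e=79 at depth 2
Step 5: declare b=99 at depth 2
Step 6: declare c=(read e)=79 at depth 2
Visible at query point: b=99 c=79 e=79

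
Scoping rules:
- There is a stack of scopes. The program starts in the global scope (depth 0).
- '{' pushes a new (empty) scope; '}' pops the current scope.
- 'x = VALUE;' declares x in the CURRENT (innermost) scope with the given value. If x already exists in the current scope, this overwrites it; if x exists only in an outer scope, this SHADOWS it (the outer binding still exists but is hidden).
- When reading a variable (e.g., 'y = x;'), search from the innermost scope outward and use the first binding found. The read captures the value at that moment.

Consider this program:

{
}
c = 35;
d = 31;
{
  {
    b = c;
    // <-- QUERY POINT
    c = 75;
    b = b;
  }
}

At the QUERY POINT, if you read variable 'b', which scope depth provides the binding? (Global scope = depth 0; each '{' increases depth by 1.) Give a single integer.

Answer: 2

Derivation:
Step 1: enter scope (depth=1)
Step 2: exit scope (depth=0)
Step 3: declare c=35 at depth 0
Step 4: declare d=31 at depth 0
Step 5: enter scope (depth=1)
Step 6: enter scope (depth=2)
Step 7: declare b=(read c)=35 at depth 2
Visible at query point: b=35 c=35 d=31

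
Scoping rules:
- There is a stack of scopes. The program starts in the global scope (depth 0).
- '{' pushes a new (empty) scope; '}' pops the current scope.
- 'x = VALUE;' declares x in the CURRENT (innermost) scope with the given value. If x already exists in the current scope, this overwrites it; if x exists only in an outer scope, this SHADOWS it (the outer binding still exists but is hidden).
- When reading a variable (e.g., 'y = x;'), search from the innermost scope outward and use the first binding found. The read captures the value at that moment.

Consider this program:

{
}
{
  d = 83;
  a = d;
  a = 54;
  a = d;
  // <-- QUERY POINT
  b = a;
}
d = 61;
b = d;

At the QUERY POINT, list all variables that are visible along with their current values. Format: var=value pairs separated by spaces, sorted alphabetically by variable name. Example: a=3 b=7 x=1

Step 1: enter scope (depth=1)
Step 2: exit scope (depth=0)
Step 3: enter scope (depth=1)
Step 4: declare d=83 at depth 1
Step 5: declare a=(read d)=83 at depth 1
Step 6: declare a=54 at depth 1
Step 7: declare a=(read d)=83 at depth 1
Visible at query point: a=83 d=83

Answer: a=83 d=83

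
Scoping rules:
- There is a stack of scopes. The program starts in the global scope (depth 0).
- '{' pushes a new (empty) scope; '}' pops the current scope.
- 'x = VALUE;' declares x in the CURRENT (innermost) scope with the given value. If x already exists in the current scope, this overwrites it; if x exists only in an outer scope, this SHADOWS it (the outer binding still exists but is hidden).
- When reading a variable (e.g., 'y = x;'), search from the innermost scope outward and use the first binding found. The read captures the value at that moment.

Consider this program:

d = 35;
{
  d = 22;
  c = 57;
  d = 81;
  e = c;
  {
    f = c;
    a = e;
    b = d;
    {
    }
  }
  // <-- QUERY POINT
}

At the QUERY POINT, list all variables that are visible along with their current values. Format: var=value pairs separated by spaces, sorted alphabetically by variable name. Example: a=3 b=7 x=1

Step 1: declare d=35 at depth 0
Step 2: enter scope (depth=1)
Step 3: declare d=22 at depth 1
Step 4: declare c=57 at depth 1
Step 5: declare d=81 at depth 1
Step 6: declare e=(read c)=57 at depth 1
Step 7: enter scope (depth=2)
Step 8: declare f=(read c)=57 at depth 2
Step 9: declare a=(read e)=57 at depth 2
Step 10: declare b=(read d)=81 at depth 2
Step 11: enter scope (depth=3)
Step 12: exit scope (depth=2)
Step 13: exit scope (depth=1)
Visible at query point: c=57 d=81 e=57

Answer: c=57 d=81 e=57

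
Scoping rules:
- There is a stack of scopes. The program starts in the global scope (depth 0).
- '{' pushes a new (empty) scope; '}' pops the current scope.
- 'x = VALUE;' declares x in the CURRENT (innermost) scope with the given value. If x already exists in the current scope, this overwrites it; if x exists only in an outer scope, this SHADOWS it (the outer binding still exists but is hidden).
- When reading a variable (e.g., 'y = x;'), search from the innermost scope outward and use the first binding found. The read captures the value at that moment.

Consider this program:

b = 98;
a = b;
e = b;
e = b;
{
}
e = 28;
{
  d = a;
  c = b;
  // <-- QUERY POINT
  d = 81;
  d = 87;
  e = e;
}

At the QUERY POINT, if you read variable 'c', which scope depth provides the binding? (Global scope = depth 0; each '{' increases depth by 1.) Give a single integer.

Answer: 1

Derivation:
Step 1: declare b=98 at depth 0
Step 2: declare a=(read b)=98 at depth 0
Step 3: declare e=(read b)=98 at depth 0
Step 4: declare e=(read b)=98 at depth 0
Step 5: enter scope (depth=1)
Step 6: exit scope (depth=0)
Step 7: declare e=28 at depth 0
Step 8: enter scope (depth=1)
Step 9: declare d=(read a)=98 at depth 1
Step 10: declare c=(read b)=98 at depth 1
Visible at query point: a=98 b=98 c=98 d=98 e=28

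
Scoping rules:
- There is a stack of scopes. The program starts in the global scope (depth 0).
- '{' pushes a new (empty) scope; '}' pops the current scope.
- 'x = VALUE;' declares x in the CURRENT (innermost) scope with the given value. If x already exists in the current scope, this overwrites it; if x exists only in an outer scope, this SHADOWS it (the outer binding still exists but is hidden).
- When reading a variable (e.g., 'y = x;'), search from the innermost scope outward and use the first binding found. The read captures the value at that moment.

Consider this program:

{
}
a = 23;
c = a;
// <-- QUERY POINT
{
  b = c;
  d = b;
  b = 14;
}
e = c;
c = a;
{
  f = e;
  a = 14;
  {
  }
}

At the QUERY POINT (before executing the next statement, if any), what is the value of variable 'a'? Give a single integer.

Step 1: enter scope (depth=1)
Step 2: exit scope (depth=0)
Step 3: declare a=23 at depth 0
Step 4: declare c=(read a)=23 at depth 0
Visible at query point: a=23 c=23

Answer: 23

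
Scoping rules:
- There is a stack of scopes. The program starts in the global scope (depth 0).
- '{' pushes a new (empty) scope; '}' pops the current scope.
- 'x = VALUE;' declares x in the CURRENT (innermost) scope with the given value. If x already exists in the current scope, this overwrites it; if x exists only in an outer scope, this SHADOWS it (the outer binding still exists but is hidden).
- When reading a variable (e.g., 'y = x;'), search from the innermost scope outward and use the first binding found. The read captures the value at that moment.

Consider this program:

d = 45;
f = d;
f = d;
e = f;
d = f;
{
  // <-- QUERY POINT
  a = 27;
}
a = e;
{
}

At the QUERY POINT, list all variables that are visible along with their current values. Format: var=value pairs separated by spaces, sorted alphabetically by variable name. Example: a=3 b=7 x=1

Answer: d=45 e=45 f=45

Derivation:
Step 1: declare d=45 at depth 0
Step 2: declare f=(read d)=45 at depth 0
Step 3: declare f=(read d)=45 at depth 0
Step 4: declare e=(read f)=45 at depth 0
Step 5: declare d=(read f)=45 at depth 0
Step 6: enter scope (depth=1)
Visible at query point: d=45 e=45 f=45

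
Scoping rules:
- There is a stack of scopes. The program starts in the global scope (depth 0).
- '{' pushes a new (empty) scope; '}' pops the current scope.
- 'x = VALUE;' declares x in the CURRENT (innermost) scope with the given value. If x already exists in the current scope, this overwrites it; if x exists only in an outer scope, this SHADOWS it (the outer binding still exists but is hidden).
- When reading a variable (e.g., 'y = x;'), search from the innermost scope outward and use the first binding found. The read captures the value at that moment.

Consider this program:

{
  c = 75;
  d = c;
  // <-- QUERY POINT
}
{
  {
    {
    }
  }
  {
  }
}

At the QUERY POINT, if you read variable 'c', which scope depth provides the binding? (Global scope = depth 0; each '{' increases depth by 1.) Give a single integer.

Step 1: enter scope (depth=1)
Step 2: declare c=75 at depth 1
Step 3: declare d=(read c)=75 at depth 1
Visible at query point: c=75 d=75

Answer: 1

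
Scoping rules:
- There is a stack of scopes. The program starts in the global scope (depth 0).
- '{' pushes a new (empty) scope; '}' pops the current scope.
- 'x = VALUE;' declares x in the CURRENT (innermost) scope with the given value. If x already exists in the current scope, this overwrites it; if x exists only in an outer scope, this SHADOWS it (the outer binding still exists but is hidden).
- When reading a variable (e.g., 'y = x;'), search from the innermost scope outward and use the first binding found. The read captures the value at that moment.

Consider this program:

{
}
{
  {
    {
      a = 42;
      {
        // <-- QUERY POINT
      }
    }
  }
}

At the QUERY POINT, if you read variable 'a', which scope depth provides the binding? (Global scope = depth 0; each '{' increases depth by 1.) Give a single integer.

Answer: 3

Derivation:
Step 1: enter scope (depth=1)
Step 2: exit scope (depth=0)
Step 3: enter scope (depth=1)
Step 4: enter scope (depth=2)
Step 5: enter scope (depth=3)
Step 6: declare a=42 at depth 3
Step 7: enter scope (depth=4)
Visible at query point: a=42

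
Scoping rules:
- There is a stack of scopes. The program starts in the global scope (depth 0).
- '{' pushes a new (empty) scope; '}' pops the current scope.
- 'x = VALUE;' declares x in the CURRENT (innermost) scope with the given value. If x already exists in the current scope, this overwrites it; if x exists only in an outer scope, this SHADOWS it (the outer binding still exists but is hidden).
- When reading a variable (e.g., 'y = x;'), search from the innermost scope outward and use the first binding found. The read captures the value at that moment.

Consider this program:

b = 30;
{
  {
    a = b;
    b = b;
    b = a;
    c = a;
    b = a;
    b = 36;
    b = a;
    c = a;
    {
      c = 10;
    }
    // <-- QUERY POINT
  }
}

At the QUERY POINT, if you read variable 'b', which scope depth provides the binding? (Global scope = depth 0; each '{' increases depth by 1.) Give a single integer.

Answer: 2

Derivation:
Step 1: declare b=30 at depth 0
Step 2: enter scope (depth=1)
Step 3: enter scope (depth=2)
Step 4: declare a=(read b)=30 at depth 2
Step 5: declare b=(read b)=30 at depth 2
Step 6: declare b=(read a)=30 at depth 2
Step 7: declare c=(read a)=30 at depth 2
Step 8: declare b=(read a)=30 at depth 2
Step 9: declare b=36 at depth 2
Step 10: declare b=(read a)=30 at depth 2
Step 11: declare c=(read a)=30 at depth 2
Step 12: enter scope (depth=3)
Step 13: declare c=10 at depth 3
Step 14: exit scope (depth=2)
Visible at query point: a=30 b=30 c=30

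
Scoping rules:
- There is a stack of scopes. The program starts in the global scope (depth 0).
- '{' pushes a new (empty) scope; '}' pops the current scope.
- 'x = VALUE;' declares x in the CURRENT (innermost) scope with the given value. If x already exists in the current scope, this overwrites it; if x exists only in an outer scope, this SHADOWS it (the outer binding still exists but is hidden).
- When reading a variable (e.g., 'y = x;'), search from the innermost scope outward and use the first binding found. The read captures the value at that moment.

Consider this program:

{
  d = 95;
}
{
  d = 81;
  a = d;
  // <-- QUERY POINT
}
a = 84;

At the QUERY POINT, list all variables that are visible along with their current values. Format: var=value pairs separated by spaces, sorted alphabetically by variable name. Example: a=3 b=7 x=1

Step 1: enter scope (depth=1)
Step 2: declare d=95 at depth 1
Step 3: exit scope (depth=0)
Step 4: enter scope (depth=1)
Step 5: declare d=81 at depth 1
Step 6: declare a=(read d)=81 at depth 1
Visible at query point: a=81 d=81

Answer: a=81 d=81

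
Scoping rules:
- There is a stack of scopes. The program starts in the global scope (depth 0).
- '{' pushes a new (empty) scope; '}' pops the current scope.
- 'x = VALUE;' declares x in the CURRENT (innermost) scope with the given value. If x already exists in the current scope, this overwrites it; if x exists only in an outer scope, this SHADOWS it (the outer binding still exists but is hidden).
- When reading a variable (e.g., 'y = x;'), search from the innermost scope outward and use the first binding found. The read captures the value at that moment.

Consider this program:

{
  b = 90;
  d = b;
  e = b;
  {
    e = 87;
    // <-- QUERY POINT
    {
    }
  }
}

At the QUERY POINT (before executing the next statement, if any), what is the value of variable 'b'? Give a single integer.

Step 1: enter scope (depth=1)
Step 2: declare b=90 at depth 1
Step 3: declare d=(read b)=90 at depth 1
Step 4: declare e=(read b)=90 at depth 1
Step 5: enter scope (depth=2)
Step 6: declare e=87 at depth 2
Visible at query point: b=90 d=90 e=87

Answer: 90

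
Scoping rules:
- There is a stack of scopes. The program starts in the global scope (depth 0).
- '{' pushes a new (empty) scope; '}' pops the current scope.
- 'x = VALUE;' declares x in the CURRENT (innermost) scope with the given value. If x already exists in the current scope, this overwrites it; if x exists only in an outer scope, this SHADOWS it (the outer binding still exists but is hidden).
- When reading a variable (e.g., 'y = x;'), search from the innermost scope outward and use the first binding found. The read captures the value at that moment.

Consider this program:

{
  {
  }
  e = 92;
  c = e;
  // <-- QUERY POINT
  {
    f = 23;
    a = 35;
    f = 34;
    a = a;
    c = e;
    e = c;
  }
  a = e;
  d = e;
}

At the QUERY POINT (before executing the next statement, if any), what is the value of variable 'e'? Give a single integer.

Step 1: enter scope (depth=1)
Step 2: enter scope (depth=2)
Step 3: exit scope (depth=1)
Step 4: declare e=92 at depth 1
Step 5: declare c=(read e)=92 at depth 1
Visible at query point: c=92 e=92

Answer: 92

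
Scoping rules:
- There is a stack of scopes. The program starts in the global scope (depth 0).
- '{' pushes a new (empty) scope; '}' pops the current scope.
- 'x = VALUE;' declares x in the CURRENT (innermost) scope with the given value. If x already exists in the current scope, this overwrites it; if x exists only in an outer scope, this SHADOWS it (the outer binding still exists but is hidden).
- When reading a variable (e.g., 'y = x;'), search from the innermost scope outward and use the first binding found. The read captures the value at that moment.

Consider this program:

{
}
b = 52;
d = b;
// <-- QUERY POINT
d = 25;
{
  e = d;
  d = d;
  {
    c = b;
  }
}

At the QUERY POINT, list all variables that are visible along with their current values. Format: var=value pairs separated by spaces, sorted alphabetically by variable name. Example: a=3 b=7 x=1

Step 1: enter scope (depth=1)
Step 2: exit scope (depth=0)
Step 3: declare b=52 at depth 0
Step 4: declare d=(read b)=52 at depth 0
Visible at query point: b=52 d=52

Answer: b=52 d=52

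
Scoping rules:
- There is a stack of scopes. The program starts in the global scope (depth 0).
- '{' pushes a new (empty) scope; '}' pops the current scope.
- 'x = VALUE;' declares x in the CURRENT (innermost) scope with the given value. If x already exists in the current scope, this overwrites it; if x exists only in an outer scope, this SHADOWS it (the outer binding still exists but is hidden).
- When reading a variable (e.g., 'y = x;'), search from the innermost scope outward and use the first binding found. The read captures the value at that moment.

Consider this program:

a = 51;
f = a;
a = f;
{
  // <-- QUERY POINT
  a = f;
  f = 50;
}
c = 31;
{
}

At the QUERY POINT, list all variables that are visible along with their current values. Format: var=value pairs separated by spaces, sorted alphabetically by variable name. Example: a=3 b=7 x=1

Step 1: declare a=51 at depth 0
Step 2: declare f=(read a)=51 at depth 0
Step 3: declare a=(read f)=51 at depth 0
Step 4: enter scope (depth=1)
Visible at query point: a=51 f=51

Answer: a=51 f=51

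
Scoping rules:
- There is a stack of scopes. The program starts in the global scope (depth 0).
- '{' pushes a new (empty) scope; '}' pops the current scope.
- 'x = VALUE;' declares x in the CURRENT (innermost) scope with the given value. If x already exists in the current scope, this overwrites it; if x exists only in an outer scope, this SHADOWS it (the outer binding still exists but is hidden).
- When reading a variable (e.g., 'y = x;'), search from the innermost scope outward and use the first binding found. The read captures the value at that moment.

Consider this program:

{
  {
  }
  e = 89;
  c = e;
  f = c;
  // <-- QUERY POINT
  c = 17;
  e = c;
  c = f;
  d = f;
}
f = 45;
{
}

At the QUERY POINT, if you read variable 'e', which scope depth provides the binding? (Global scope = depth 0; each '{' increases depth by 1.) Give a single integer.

Step 1: enter scope (depth=1)
Step 2: enter scope (depth=2)
Step 3: exit scope (depth=1)
Step 4: declare e=89 at depth 1
Step 5: declare c=(read e)=89 at depth 1
Step 6: declare f=(read c)=89 at depth 1
Visible at query point: c=89 e=89 f=89

Answer: 1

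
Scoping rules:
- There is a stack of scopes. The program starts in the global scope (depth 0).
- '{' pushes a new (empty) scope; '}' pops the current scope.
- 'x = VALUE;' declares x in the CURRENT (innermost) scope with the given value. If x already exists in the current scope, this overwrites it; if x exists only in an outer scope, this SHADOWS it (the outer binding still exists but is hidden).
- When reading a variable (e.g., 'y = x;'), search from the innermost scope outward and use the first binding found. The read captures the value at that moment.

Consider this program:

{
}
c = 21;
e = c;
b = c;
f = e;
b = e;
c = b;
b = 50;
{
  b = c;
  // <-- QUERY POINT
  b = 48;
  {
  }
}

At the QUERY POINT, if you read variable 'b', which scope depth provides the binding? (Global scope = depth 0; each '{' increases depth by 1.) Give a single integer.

Step 1: enter scope (depth=1)
Step 2: exit scope (depth=0)
Step 3: declare c=21 at depth 0
Step 4: declare e=(read c)=21 at depth 0
Step 5: declare b=(read c)=21 at depth 0
Step 6: declare f=(read e)=21 at depth 0
Step 7: declare b=(read e)=21 at depth 0
Step 8: declare c=(read b)=21 at depth 0
Step 9: declare b=50 at depth 0
Step 10: enter scope (depth=1)
Step 11: declare b=(read c)=21 at depth 1
Visible at query point: b=21 c=21 e=21 f=21

Answer: 1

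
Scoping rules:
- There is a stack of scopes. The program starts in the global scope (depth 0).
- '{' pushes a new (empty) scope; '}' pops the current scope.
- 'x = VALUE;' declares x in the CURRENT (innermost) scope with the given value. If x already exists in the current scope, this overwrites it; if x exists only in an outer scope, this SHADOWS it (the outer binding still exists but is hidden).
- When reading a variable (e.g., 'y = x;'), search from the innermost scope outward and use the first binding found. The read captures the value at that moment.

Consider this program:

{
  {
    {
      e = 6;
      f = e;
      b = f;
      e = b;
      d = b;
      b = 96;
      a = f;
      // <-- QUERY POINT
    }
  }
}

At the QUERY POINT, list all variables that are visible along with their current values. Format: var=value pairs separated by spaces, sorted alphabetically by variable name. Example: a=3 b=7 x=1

Step 1: enter scope (depth=1)
Step 2: enter scope (depth=2)
Step 3: enter scope (depth=3)
Step 4: declare e=6 at depth 3
Step 5: declare f=(read e)=6 at depth 3
Step 6: declare b=(read f)=6 at depth 3
Step 7: declare e=(read b)=6 at depth 3
Step 8: declare d=(read b)=6 at depth 3
Step 9: declare b=96 at depth 3
Step 10: declare a=(read f)=6 at depth 3
Visible at query point: a=6 b=96 d=6 e=6 f=6

Answer: a=6 b=96 d=6 e=6 f=6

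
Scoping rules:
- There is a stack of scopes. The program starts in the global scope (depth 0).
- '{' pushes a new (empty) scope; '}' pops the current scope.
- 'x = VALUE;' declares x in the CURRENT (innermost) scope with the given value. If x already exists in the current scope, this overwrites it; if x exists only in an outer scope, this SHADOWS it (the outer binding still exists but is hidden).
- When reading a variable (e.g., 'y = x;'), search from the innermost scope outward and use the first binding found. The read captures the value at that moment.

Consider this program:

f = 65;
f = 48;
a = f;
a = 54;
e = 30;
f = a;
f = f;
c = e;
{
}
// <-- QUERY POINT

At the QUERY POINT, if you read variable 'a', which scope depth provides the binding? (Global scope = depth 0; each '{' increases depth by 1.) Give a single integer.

Step 1: declare f=65 at depth 0
Step 2: declare f=48 at depth 0
Step 3: declare a=(read f)=48 at depth 0
Step 4: declare a=54 at depth 0
Step 5: declare e=30 at depth 0
Step 6: declare f=(read a)=54 at depth 0
Step 7: declare f=(read f)=54 at depth 0
Step 8: declare c=(read e)=30 at depth 0
Step 9: enter scope (depth=1)
Step 10: exit scope (depth=0)
Visible at query point: a=54 c=30 e=30 f=54

Answer: 0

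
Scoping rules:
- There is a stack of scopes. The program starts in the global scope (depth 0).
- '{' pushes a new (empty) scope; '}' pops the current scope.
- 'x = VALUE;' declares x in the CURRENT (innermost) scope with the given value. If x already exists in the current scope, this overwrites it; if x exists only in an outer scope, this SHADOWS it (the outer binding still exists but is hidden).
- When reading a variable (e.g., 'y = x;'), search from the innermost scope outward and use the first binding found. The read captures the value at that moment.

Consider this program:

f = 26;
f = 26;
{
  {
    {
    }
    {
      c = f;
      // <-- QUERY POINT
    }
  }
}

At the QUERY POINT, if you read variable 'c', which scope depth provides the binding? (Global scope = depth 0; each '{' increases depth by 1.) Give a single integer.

Step 1: declare f=26 at depth 0
Step 2: declare f=26 at depth 0
Step 3: enter scope (depth=1)
Step 4: enter scope (depth=2)
Step 5: enter scope (depth=3)
Step 6: exit scope (depth=2)
Step 7: enter scope (depth=3)
Step 8: declare c=(read f)=26 at depth 3
Visible at query point: c=26 f=26

Answer: 3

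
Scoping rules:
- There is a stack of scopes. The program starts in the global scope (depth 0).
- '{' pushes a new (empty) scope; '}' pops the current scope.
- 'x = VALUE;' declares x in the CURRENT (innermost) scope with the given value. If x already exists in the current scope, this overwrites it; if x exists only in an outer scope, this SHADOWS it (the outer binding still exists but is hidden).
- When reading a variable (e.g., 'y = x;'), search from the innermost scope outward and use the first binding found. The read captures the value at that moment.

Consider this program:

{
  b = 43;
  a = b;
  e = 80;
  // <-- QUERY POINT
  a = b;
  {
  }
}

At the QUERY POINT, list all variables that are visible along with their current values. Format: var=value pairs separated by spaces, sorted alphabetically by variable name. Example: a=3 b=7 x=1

Answer: a=43 b=43 e=80

Derivation:
Step 1: enter scope (depth=1)
Step 2: declare b=43 at depth 1
Step 3: declare a=(read b)=43 at depth 1
Step 4: declare e=80 at depth 1
Visible at query point: a=43 b=43 e=80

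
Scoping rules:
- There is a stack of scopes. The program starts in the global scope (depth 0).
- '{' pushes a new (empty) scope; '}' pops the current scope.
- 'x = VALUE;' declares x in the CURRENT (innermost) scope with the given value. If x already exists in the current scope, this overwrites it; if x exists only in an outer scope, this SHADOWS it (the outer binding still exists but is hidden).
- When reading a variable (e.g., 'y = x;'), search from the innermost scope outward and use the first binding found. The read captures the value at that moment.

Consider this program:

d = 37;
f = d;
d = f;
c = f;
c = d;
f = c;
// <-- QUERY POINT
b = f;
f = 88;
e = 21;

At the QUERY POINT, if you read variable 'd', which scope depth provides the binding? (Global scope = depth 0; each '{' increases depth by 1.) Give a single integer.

Step 1: declare d=37 at depth 0
Step 2: declare f=(read d)=37 at depth 0
Step 3: declare d=(read f)=37 at depth 0
Step 4: declare c=(read f)=37 at depth 0
Step 5: declare c=(read d)=37 at depth 0
Step 6: declare f=(read c)=37 at depth 0
Visible at query point: c=37 d=37 f=37

Answer: 0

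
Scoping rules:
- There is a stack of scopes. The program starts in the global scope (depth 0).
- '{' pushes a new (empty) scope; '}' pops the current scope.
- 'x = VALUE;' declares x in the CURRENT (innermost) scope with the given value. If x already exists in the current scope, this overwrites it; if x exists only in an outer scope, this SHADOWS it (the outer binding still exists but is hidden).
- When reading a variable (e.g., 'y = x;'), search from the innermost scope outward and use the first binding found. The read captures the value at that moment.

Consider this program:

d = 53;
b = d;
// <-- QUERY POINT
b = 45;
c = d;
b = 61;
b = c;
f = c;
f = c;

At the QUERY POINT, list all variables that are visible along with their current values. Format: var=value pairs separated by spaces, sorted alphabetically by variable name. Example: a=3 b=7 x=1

Step 1: declare d=53 at depth 0
Step 2: declare b=(read d)=53 at depth 0
Visible at query point: b=53 d=53

Answer: b=53 d=53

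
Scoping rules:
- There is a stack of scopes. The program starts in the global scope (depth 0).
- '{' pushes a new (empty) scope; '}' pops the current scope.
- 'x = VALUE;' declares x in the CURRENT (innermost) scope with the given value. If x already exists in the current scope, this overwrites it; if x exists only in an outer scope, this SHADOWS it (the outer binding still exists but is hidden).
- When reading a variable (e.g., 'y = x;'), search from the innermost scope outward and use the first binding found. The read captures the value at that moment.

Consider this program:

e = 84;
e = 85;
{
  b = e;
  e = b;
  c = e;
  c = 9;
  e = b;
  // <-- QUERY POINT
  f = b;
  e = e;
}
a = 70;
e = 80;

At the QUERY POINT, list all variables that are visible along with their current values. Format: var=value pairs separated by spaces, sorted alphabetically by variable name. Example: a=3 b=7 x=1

Step 1: declare e=84 at depth 0
Step 2: declare e=85 at depth 0
Step 3: enter scope (depth=1)
Step 4: declare b=(read e)=85 at depth 1
Step 5: declare e=(read b)=85 at depth 1
Step 6: declare c=(read e)=85 at depth 1
Step 7: declare c=9 at depth 1
Step 8: declare e=(read b)=85 at depth 1
Visible at query point: b=85 c=9 e=85

Answer: b=85 c=9 e=85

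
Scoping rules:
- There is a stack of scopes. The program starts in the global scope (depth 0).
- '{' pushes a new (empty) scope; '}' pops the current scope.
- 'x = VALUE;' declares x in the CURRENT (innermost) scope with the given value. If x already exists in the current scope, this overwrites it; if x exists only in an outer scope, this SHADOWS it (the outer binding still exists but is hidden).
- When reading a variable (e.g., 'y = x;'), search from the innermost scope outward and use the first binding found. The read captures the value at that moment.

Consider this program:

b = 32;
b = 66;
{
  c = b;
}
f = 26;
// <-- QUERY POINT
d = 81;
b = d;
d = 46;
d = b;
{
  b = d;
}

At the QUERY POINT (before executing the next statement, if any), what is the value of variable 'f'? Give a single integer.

Step 1: declare b=32 at depth 0
Step 2: declare b=66 at depth 0
Step 3: enter scope (depth=1)
Step 4: declare c=(read b)=66 at depth 1
Step 5: exit scope (depth=0)
Step 6: declare f=26 at depth 0
Visible at query point: b=66 f=26

Answer: 26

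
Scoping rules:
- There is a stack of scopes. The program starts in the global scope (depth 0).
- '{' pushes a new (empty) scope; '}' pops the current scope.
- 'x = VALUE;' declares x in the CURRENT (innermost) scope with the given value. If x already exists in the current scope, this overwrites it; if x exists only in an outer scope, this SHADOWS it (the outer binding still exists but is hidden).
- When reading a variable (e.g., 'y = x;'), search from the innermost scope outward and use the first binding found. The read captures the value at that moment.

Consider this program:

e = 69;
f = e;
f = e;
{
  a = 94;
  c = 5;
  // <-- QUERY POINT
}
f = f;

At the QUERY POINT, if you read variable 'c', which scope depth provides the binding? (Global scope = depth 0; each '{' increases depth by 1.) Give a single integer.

Step 1: declare e=69 at depth 0
Step 2: declare f=(read e)=69 at depth 0
Step 3: declare f=(read e)=69 at depth 0
Step 4: enter scope (depth=1)
Step 5: declare a=94 at depth 1
Step 6: declare c=5 at depth 1
Visible at query point: a=94 c=5 e=69 f=69

Answer: 1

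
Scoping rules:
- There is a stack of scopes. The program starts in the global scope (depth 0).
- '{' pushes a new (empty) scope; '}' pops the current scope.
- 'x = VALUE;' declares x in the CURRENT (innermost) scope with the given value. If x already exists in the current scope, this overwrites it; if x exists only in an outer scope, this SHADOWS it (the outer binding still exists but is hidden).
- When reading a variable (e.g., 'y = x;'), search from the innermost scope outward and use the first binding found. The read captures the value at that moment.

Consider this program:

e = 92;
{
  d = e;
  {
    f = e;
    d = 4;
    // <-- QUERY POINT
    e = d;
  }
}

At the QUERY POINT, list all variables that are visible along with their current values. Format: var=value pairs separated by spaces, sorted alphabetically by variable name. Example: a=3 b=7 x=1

Answer: d=4 e=92 f=92

Derivation:
Step 1: declare e=92 at depth 0
Step 2: enter scope (depth=1)
Step 3: declare d=(read e)=92 at depth 1
Step 4: enter scope (depth=2)
Step 5: declare f=(read e)=92 at depth 2
Step 6: declare d=4 at depth 2
Visible at query point: d=4 e=92 f=92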